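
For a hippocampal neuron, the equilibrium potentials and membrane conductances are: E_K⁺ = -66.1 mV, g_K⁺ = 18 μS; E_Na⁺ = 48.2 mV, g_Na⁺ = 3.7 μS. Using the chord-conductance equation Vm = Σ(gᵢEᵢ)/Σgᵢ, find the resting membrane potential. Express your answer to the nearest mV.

-47 mV

Σ gᵢEᵢ = 18·(-66.1) + 3.7·(48.2) = -1011.46
Σ gᵢ = 18 + 3.7 = 21.7
Vm = -1011.46 / 21.7 = -46.61 mV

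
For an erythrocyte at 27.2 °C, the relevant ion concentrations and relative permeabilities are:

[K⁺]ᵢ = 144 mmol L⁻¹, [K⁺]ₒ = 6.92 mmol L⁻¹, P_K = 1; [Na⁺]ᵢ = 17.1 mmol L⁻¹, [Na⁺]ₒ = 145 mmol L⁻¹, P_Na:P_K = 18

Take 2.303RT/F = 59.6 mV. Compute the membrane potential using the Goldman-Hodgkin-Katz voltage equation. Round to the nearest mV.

Vm = 59.6 · log₁₀[(Σ P·[cation]ₒ + Σ P·[anion]ᵢ) / (Σ P·[cation]ᵢ + Σ P·[anion]ₒ)]
Numerator = 1×6.92 + 18×145 = 2617
Denominator = 1×144 + 18×17.1 = 451.8
Vm = 59.6 · log₁₀(5.7922) = 59.6 × (0.7628) = 45.47 mV

45 mV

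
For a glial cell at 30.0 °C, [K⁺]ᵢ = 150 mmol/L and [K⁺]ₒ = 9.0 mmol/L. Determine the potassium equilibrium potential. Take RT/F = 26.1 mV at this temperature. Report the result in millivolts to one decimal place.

-73.4 mV

E = (26.1/z) · ln([K⁺]_out/[K⁺]_in) with z = +1.
= (26.1/1) · ln(9.0/150) = 26.10 · ln(0.06)
= 26.10 · (-2.8134) = -73.43 mV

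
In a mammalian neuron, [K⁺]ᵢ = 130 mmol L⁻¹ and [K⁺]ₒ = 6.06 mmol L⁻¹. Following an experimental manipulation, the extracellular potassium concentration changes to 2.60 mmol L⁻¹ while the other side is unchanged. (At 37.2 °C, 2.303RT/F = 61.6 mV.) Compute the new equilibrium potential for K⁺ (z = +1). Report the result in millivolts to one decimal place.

After the shift: [K⁺]_out = 2.60, [K⁺]_in = 130 mmol L⁻¹.
E_new = (61.6/1)·log₁₀(2.60/130) = 61.60 · (-1.6990) = -104.66 mV

-104.7 mV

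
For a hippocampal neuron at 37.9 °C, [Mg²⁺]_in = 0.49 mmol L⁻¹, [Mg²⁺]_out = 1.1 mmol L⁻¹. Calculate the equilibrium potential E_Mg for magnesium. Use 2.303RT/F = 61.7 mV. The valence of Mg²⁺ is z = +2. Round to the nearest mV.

11 mV

E = (61.7/z) · log₁₀([Mg²⁺]_out/[Mg²⁺]_in) with z = +2.
= (61.7/2) · log₁₀(1.1/0.49) = 30.85 · log₁₀(2.245)
= 30.85 · (0.3512) = 10.83 mV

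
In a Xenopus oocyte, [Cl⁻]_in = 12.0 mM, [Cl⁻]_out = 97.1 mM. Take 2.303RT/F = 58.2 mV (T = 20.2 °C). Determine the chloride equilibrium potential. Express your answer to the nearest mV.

-53 mV

E = (58.2/z) · log₁₀([Cl⁻]_out/[Cl⁻]_in) with z = -1.
For an anion, dividing by z = -1 reverses the sign.
= (58.2/-1) · log₁₀(97.1/12.0) = -58.20 · log₁₀(8.092)
= -58.20 · (0.9080) = -52.85 mV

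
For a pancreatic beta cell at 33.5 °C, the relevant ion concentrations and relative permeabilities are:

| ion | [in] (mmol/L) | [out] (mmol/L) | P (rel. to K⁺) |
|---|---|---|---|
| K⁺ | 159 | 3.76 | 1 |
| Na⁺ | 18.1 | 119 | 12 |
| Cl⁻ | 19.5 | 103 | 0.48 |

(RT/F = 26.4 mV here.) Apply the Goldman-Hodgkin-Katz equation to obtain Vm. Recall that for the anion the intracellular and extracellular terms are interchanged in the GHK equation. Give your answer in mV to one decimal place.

Vm = 26.4 · ln[(Σ P·[cation]ₒ + Σ P·[anion]ᵢ) / (Σ P·[cation]ᵢ + Σ P·[anion]ₒ)]
Numerator = 1×3.76 + 12×119 + 0.48×19.5 = 1441
Denominator = 1×159 + 12×18.1 + 0.48×103 = 425.6
Vm = 26.4 · ln(3.3858) = 26.4 × (1.2196) = 32.20 mV

32.2 mV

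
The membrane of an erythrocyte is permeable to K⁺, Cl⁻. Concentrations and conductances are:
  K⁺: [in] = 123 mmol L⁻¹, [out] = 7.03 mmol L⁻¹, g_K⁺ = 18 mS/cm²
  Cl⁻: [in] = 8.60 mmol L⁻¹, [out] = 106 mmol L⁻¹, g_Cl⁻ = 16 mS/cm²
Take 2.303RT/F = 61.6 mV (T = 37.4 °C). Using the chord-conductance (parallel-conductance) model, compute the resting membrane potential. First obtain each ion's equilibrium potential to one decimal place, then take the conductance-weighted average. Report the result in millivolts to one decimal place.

-72.2 mV

E_K⁺ = (61.6/1)·log₁₀(7.03/123) = -76.6 mV
E_Cl⁻ = (61.6/-1)·log₁₀(106/8.60) = -67.2 mV
Vm = (Σ gᵢEᵢ)/(Σ gᵢ) = (18·-76.6 + 16·-67.2) / (18 + 16)
= -2454.00 / 34 = -72.18 mV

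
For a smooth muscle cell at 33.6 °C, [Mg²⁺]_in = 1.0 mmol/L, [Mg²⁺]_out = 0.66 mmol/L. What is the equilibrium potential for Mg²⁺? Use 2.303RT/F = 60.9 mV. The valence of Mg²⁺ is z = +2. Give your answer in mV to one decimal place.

E = (60.9/z) · log₁₀([Mg²⁺]_out/[Mg²⁺]_in) with z = +2.
= (60.9/2) · log₁₀(0.66/1.0) = 30.45 · log₁₀(0.66)
= 30.45 · (-0.1805) = -5.49 mV

-5.5 mV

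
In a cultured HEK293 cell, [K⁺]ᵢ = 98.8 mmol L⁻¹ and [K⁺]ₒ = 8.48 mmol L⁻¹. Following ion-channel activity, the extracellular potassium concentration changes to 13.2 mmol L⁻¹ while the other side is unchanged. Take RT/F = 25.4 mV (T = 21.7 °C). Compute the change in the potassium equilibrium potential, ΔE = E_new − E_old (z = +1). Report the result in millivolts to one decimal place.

11.2 mV

E_old = (25.4/1)·ln(8.48/98.8) = -62.37 mV
E_new = (25.4/1)·ln(13.2/98.8) = -51.13 mV
ΔE = -51.13 − (-62.37) = 11.24 mV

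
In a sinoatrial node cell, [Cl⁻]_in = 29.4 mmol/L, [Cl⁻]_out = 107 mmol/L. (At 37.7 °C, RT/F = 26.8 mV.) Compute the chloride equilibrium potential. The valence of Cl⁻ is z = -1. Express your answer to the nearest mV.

-35 mV

E = (26.8/z) · ln([Cl⁻]_out/[Cl⁻]_in) with z = -1.
For an anion, dividing by z = -1 reverses the sign.
= (26.8/-1) · ln(107/29.4) = -26.80 · ln(3.639)
= -26.80 · (1.2918) = -34.62 mV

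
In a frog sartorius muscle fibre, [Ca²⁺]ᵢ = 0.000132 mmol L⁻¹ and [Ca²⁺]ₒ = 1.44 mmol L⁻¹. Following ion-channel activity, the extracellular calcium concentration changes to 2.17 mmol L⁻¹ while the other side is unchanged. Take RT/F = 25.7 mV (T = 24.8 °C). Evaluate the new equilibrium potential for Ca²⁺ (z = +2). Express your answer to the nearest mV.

125 mV

After the shift: [Ca²⁺]_out = 2.17, [Ca²⁺]_in = 0.000132 mmol L⁻¹.
E_new = (25.7/2)·ln(2.17/0.000132) = 12.85 · (9.7074) = 124.74 mV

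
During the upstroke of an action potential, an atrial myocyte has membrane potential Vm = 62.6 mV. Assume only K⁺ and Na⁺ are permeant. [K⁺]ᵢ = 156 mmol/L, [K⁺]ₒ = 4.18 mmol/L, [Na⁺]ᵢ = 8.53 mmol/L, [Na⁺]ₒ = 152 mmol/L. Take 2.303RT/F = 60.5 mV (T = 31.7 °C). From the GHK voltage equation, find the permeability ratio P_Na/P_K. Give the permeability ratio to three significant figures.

28.3

Let α = P_Na/P_K. GHK: Vm = 60.5·log₁₀[(Kₒ + α·Naₒ)/(Kᵢ + α·Naᵢ)].
10^(Vm/60.5) = 10^(62.6/60.5) = 10.832
So 10.832·(Kᵢ + α·Naᵢ) = Kₒ + α·Naₒ → α = (10.832·156.0 − 4.18) / (152.0 − 10.832·8.53)
α = (1690 − 4.18) / (152.0 − 92.4) = 1686/59.6 = 28.28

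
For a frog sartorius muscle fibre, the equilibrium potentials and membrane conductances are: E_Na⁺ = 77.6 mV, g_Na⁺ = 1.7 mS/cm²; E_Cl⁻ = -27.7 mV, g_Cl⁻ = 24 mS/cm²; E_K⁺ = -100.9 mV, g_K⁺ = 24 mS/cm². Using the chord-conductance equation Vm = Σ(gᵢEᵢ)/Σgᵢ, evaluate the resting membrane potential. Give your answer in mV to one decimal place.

Σ gᵢEᵢ = 1.7·(77.6) + 24·(-27.7) + 24·(-100.9) = -2954.48
Σ gᵢ = 1.7 + 24 + 24 = 49.7
Vm = -2954.48 / 49.7 = -59.45 mV

-59.4 mV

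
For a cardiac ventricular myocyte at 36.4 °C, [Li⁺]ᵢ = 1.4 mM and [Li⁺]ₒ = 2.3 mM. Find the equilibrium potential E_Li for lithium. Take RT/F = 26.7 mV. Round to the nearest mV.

13 mV

E = (26.7/z) · ln([Li⁺]_out/[Li⁺]_in) with z = +1.
= (26.7/1) · ln(2.3/1.4) = 26.70 · ln(1.643)
= 26.70 · (0.4964) = 13.25 mV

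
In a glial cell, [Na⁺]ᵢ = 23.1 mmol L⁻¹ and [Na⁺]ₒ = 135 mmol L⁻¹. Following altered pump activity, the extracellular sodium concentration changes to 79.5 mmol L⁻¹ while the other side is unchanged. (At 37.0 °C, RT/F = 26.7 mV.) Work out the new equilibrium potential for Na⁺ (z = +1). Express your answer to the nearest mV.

After the shift: [Na⁺]_out = 79.5, [Na⁺]_in = 23.1 mmol L⁻¹.
E_new = (26.7/1)·ln(79.5/23.1) = 26.70 · (1.2359) = 33.00 mV

33 mV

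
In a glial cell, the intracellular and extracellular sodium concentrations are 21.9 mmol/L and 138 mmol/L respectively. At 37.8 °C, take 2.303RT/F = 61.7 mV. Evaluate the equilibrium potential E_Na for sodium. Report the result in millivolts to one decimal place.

E = (61.7/z) · log₁₀([Na⁺]_out/[Na⁺]_in) with z = +1.
= (61.7/1) · log₁₀(138/21.9) = 61.70 · log₁₀(6.301)
= 61.70 · (0.7994) = 49.33 mV

49.3 mV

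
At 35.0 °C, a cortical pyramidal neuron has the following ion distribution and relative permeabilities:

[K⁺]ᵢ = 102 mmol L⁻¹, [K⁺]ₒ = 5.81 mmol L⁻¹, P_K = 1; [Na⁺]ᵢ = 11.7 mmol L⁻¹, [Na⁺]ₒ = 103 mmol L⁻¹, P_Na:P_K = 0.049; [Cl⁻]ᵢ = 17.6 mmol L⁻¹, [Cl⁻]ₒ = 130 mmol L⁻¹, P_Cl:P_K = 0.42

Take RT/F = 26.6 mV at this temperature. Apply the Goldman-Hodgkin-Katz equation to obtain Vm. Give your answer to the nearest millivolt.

Vm = 26.6 · ln[(Σ P·[cation]ₒ + Σ P·[anion]ᵢ) / (Σ P·[cation]ᵢ + Σ P·[anion]ₒ)]
Numerator = 1×5.81 + 0.049×103 + 0.42×17.6 = 18.25
Denominator = 1×102 + 0.049×11.7 + 0.42×130 = 157.2
Vm = 26.6 · ln(0.11611) = 26.6 × (-2.1532) = -57.28 mV

-57 mV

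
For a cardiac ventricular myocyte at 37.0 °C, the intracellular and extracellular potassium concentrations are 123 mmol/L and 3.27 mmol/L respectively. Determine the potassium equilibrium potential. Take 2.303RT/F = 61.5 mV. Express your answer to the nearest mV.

E = (61.5/z) · log₁₀([K⁺]_out/[K⁺]_in) with z = +1.
= (61.5/1) · log₁₀(3.27/123) = 61.50 · log₁₀(0.02659)
= 61.50 · (-1.5754) = -96.88 mV

-97 mV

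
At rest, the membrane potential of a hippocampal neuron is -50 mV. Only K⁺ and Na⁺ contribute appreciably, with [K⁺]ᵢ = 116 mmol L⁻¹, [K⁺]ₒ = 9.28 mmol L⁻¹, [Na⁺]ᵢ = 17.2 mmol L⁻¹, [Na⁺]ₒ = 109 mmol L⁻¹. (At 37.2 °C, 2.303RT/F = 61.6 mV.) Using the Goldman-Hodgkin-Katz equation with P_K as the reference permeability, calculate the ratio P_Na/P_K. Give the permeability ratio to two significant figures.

0.081

Let α = P_Na/P_K. GHK: Vm = 61.6·log₁₀[(Kₒ + α·Naₒ)/(Kᵢ + α·Naᵢ)].
10^(Vm/61.6) = 10^(-50.0/61.6) = 0.15428
So 0.15428·(Kᵢ + α·Naᵢ) = Kₒ + α·Naₒ → α = (0.15428·116.0 − 9.28) / (109.0 − 0.15428·17.2)
α = (17.9 − 9.28) / (109.0 − 2.654) = 8.617/106.3 = 0.08102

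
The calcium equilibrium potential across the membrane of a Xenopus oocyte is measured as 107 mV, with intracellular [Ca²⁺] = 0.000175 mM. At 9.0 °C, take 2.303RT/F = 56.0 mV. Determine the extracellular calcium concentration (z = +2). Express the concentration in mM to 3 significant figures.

Nernst: E = (56.0/2) · log₁₀([out]/[in]), so log₁₀([out]/[in]) = 107.0 × 2 / 56.0 = 3.8214.
[out]/[in] = 10^(3.8214) = 6629.
[out] = 6629 × 0.000175 = 1.16 mM.

1.16 mM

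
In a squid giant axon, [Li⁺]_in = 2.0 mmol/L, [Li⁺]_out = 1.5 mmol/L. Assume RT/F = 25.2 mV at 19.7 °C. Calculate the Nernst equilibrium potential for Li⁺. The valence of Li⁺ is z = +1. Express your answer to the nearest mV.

-7 mV

E = (25.2/z) · ln([Li⁺]_out/[Li⁺]_in) with z = +1.
= (25.2/1) · ln(1.5/2.0) = 25.20 · ln(0.75)
= 25.20 · (-0.2877) = -7.25 mV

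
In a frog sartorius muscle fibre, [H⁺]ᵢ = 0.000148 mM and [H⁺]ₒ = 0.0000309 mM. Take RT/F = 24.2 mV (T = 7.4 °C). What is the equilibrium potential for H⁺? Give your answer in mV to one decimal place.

E = (24.2/z) · ln([H⁺]_out/[H⁺]_in) with z = +1.
= (24.2/1) · ln(0.0000309/0.000148) = 24.20 · ln(0.2088)
= 24.20 · (-1.5665) = -37.91 mV

-37.9 mV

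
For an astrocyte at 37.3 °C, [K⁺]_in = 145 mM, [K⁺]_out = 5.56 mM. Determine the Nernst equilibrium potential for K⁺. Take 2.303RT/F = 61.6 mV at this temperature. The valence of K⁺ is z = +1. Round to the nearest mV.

-87 mV

E = (61.6/z) · log₁₀([K⁺]_out/[K⁺]_in) with z = +1.
= (61.6/1) · log₁₀(5.56/145) = 61.60 · log₁₀(0.03834)
= 61.60 · (-1.4163) = -87.24 mV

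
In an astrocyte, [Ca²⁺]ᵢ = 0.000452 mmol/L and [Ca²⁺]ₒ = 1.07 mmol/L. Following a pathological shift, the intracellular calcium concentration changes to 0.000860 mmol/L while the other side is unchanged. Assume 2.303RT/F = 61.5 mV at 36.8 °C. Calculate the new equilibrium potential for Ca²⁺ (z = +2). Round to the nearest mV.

95 mV

After the shift: [Ca²⁺]_out = 1.07, [Ca²⁺]_in = 0.000860 mmol/L.
E_new = (61.5/2)·log₁₀(1.07/0.000860) = 30.75 · (3.0949) = 95.17 mV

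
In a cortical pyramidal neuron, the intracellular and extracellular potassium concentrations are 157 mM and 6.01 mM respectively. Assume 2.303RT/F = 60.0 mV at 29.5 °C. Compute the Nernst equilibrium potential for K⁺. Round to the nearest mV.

-85 mV

E = (60.0/z) · log₁₀([K⁺]_out/[K⁺]_in) with z = +1.
= (60.0/1) · log₁₀(6.01/157) = 60.00 · log₁₀(0.03828)
= 60.00 · (-1.4170) = -85.02 mV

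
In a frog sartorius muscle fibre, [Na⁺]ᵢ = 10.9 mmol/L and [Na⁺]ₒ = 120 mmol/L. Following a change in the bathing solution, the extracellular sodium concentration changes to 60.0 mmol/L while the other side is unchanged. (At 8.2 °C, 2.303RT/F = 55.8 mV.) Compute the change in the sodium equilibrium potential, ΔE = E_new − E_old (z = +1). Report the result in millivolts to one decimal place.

-16.8 mV

E_old = (55.8/1)·log₁₀(120/10.9) = 58.13 mV
E_new = (55.8/1)·log₁₀(60.0/10.9) = 41.33 mV
ΔE = 41.33 − (58.13) = -16.80 mV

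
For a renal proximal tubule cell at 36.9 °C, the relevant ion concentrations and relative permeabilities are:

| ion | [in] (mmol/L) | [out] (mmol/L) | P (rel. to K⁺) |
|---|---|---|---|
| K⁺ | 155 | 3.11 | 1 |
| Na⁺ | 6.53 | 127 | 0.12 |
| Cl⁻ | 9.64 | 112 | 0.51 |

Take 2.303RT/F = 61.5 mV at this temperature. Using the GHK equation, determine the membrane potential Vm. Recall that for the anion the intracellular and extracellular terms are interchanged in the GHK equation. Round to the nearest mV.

-59 mV

Vm = 61.5 · log₁₀[(Σ P·[cation]ₒ + Σ P·[anion]ᵢ) / (Σ P·[cation]ᵢ + Σ P·[anion]ₒ)]
Numerator = 1×3.11 + 0.12×127 + 0.51×9.64 = 23.27
Denominator = 1×155 + 0.12×6.53 + 0.51×112 = 212.9
Vm = 61.5 · log₁₀(0.10928) = 61.5 × (-0.9615) = -59.13 mV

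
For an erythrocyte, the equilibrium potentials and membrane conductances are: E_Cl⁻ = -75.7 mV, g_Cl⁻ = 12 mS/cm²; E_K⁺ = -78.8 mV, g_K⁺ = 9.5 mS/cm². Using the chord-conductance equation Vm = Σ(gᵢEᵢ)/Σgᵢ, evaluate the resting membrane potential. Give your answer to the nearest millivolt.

-77 mV

Σ gᵢEᵢ = 12·(-75.7) + 9.5·(-78.8) = -1657.00
Σ gᵢ = 12 + 9.5 = 21.5
Vm = -1657.00 / 21.5 = -77.07 mV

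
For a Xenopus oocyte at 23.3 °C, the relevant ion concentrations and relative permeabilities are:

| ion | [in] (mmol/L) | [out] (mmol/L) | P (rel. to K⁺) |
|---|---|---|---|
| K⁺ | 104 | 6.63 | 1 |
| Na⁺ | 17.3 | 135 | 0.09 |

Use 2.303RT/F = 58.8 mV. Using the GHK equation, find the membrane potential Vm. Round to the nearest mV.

Vm = 58.8 · log₁₀[(Σ P·[cation]ₒ + Σ P·[anion]ᵢ) / (Σ P·[cation]ᵢ + Σ P·[anion]ₒ)]
Numerator = 1×6.63 + 0.09×135 = 18.78
Denominator = 1×104 + 0.09×17.3 = 105.6
Vm = 58.8 · log₁₀(0.17791) = 58.8 × (-0.7498) = -44.09 mV

-44 mV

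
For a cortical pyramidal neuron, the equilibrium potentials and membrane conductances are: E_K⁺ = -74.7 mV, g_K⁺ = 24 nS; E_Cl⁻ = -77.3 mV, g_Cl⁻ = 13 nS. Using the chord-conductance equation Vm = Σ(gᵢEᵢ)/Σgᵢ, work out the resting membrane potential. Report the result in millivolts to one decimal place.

-75.6 mV

Σ gᵢEᵢ = 24·(-74.7) + 13·(-77.3) = -2797.70
Σ gᵢ = 24 + 13 = 37
Vm = -2797.70 / 37 = -75.61 mV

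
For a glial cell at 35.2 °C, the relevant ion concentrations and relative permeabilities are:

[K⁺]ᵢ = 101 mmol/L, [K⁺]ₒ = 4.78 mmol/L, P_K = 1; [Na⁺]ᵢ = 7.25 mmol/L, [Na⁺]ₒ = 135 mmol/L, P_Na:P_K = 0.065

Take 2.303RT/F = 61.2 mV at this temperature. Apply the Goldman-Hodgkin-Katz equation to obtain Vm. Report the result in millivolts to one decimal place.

Vm = 61.2 · log₁₀[(Σ P·[cation]ₒ + Σ P·[anion]ᵢ) / (Σ P·[cation]ᵢ + Σ P·[anion]ₒ)]
Numerator = 1×4.78 + 0.065×135 = 13.55
Denominator = 1×101 + 0.065×7.25 = 101.5
Vm = 61.2 · log₁₀(0.13358) = 61.2 × (-0.8742) = -53.50 mV

-53.5 mV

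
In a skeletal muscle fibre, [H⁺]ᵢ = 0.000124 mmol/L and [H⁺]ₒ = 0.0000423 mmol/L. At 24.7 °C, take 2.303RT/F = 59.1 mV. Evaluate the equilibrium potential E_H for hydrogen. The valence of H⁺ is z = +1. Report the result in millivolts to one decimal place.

-27.6 mV

E = (59.1/z) · log₁₀([H⁺]_out/[H⁺]_in) with z = +1.
= (59.1/1) · log₁₀(0.0000423/0.000124) = 59.10 · log₁₀(0.3411)
= 59.10 · (-0.4671) = -27.60 mV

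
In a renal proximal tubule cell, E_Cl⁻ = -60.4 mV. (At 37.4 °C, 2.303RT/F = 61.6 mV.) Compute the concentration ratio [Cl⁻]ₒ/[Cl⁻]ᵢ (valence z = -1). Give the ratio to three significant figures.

log₁₀([out]/[in]) = E·z/(61.6) = -60.4 × -1 / 61.6 = 0.9805
[out]/[in] = 10^(0.9805) = 9.561

9.56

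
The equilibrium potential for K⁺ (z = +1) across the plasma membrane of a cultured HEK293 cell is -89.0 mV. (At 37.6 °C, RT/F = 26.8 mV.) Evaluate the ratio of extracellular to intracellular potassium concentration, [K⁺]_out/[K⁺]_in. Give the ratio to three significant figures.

0.0361

ln([out]/[in]) = E·z/(26.8) = -89.0 × 1 / 26.8 = -3.3209
[out]/[in] = e^(-3.3209) = 0.03612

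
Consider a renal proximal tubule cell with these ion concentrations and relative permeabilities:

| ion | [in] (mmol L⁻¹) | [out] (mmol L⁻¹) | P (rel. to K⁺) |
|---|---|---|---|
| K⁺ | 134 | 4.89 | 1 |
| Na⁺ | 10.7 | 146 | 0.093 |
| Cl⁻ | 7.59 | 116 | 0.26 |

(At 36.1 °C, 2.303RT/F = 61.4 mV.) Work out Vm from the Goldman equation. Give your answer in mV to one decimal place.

-55.7 mV

Vm = 61.4 · log₁₀[(Σ P·[cation]ₒ + Σ P·[anion]ᵢ) / (Σ P·[cation]ᵢ + Σ P·[anion]ₒ)]
Numerator = 1×4.89 + 0.093×146 + 0.26×7.59 = 20.44
Denominator = 1×134 + 0.093×10.7 + 0.26×116 = 165.2
Vm = 61.4 · log₁₀(0.12377) = 61.4 × (-0.9074) = -55.71 mV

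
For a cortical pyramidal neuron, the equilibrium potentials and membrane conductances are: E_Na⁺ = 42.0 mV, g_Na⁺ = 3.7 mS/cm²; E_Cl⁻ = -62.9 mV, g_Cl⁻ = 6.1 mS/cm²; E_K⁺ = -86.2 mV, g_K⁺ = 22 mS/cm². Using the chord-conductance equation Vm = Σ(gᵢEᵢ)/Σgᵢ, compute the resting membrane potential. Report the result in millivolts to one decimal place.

-66.8 mV

Σ gᵢEᵢ = 3.7·(42.0) + 6.1·(-62.9) + 22·(-86.2) = -2124.69
Σ gᵢ = 3.7 + 6.1 + 22 = 31.8
Vm = -2124.69 / 31.8 = -66.81 mV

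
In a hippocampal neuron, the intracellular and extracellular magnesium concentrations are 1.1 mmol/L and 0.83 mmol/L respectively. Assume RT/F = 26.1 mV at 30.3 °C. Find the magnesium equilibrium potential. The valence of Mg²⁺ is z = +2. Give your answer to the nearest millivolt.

-4 mV

E = (26.1/z) · ln([Mg²⁺]_out/[Mg²⁺]_in) with z = +2.
= (26.1/2) · ln(0.83/1.1) = 13.05 · ln(0.7545)
= 13.05 · (-0.2816) = -3.68 mV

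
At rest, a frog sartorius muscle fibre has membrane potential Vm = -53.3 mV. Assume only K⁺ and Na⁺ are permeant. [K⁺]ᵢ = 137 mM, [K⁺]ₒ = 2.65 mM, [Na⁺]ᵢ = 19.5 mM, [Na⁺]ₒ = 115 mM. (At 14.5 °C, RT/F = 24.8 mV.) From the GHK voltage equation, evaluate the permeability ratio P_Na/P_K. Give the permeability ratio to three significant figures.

0.118

Let α = P_Na/P_K. GHK: Vm = 24.8·ln[(Kₒ + α·Naₒ)/(Kᵢ + α·Naᵢ)].
e^(Vm/24.8) = e^(-53.3/24.8) = 0.11658
So 0.11658·(Kᵢ + α·Naᵢ) = Kₒ + α·Naₒ → α = (0.11658·137.0 − 2.65) / (115.0 − 0.11658·19.5)
α = (15.97 − 2.65) / (115.0 − 2.273) = 13.32/112.7 = 0.1182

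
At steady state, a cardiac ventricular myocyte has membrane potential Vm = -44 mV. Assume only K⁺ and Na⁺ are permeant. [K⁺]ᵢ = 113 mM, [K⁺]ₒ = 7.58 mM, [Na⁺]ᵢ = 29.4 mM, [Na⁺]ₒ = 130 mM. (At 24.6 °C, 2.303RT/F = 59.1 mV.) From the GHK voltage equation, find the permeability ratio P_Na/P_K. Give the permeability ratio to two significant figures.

Let α = P_Na/P_K. GHK: Vm = 59.1·log₁₀[(Kₒ + α·Naₒ)/(Kᵢ + α·Naᵢ)].
10^(Vm/59.1) = 10^(-44.0/59.1) = 0.18009
So 0.18009·(Kᵢ + α·Naᵢ) = Kₒ + α·Naₒ → α = (0.18009·113.0 − 7.58) / (130.0 − 0.18009·29.4)
α = (20.35 − 7.58) / (130.0 − 5.295) = 12.77/124.7 = 0.1024

0.10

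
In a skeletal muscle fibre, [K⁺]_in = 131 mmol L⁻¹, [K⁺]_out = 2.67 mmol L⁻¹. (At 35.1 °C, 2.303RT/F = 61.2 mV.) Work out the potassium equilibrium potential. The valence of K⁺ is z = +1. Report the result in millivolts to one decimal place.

E = (61.2/z) · log₁₀([K⁺]_out/[K⁺]_in) with z = +1.
= (61.2/1) · log₁₀(2.67/131) = 61.20 · log₁₀(0.02038)
= 61.20 · (-1.6908) = -103.47 mV

-103.5 mV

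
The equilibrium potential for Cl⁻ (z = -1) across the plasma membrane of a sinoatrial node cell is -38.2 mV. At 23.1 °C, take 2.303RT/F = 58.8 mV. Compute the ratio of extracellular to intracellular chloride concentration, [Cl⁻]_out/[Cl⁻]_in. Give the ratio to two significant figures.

4.5

log₁₀([out]/[in]) = E·z/(58.8) = -38.2 × -1 / 58.8 = 0.6497
[out]/[in] = 10^(0.6497) = 4.463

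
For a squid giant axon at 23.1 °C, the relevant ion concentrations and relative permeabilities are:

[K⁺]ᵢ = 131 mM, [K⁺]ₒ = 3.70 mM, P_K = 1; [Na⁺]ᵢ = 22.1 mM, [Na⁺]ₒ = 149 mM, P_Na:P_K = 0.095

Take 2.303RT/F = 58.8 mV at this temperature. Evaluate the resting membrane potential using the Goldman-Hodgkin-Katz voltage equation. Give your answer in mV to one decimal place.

Vm = 58.8 · log₁₀[(Σ P·[cation]ₒ + Σ P·[anion]ᵢ) / (Σ P·[cation]ᵢ + Σ P·[anion]ₒ)]
Numerator = 1×3.70 + 0.095×149 = 17.86
Denominator = 1×131 + 0.095×22.1 = 133.1
Vm = 58.8 · log₁₀(0.13415) = 58.8 × (-0.8724) = -51.30 mV

-51.3 mV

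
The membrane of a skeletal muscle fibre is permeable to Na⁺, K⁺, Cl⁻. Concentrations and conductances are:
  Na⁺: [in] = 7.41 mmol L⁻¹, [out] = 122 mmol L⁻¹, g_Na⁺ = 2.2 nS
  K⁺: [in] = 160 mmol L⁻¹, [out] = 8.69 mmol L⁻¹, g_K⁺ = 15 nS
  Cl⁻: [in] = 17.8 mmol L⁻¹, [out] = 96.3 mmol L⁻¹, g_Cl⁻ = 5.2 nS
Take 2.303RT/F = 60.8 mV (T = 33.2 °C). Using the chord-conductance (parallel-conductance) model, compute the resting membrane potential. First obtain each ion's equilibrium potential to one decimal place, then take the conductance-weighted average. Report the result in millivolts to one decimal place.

-54.6 mV

E_Na⁺ = (60.8/1)·log₁₀(122/7.41) = 74.0 mV
E_K⁺ = (60.8/1)·log₁₀(8.69/160) = -76.9 mV
E_Cl⁻ = (60.8/-1)·log₁₀(96.3/17.8) = -44.6 mV
Vm = (Σ gᵢEᵢ)/(Σ gᵢ) = (2.2·74.0 + 15·-76.9 + 5.2·-44.6) / (2.2 + 15 + 5.2)
= -1222.62 / 22.4 = -54.58 mV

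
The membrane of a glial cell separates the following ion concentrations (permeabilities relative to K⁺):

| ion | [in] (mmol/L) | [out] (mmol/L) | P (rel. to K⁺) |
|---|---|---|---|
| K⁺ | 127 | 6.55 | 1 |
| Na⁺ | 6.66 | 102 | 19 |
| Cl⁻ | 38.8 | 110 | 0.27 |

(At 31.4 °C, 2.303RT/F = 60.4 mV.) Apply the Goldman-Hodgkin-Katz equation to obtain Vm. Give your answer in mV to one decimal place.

50.7 mV

Vm = 60.4 · log₁₀[(Σ P·[cation]ₒ + Σ P·[anion]ᵢ) / (Σ P·[cation]ᵢ + Σ P·[anion]ₒ)]
Numerator = 1×6.55 + 19×102 + 0.27×38.8 = 1955
Denominator = 1×127 + 19×6.66 + 0.27×110 = 283.2
Vm = 60.4 · log₁₀(6.9024) = 60.4 × (0.8390) = 50.68 mV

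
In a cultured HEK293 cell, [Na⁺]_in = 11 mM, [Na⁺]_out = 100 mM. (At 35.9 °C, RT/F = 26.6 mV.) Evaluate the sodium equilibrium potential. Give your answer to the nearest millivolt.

E = (26.6/z) · ln([Na⁺]_out/[Na⁺]_in) with z = +1.
= (26.6/1) · ln(100/11) = 26.60 · ln(9.091)
= 26.60 · (2.2073) = 58.71 mV

59 mV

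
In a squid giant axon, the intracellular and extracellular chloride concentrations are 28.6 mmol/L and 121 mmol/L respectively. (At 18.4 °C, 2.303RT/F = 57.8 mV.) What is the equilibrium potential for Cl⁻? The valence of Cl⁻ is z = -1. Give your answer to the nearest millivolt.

E = (57.8/z) · log₁₀([Cl⁻]_out/[Cl⁻]_in) with z = -1.
For an anion, dividing by z = -1 reverses the sign.
= (57.8/-1) · log₁₀(121/28.6) = -57.80 · log₁₀(4.231)
= -57.80 · (0.6264) = -36.21 mV

-36 mV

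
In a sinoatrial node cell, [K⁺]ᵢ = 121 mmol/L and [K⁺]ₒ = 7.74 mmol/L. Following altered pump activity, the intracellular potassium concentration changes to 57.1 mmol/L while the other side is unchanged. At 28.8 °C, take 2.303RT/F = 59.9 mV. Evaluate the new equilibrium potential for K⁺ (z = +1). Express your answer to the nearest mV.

-52 mV

After the shift: [K⁺]_out = 7.74, [K⁺]_in = 57.1 mmol/L.
E_new = (59.9/1)·log₁₀(7.74/57.1) = 59.90 · (-0.8679) = -51.99 mV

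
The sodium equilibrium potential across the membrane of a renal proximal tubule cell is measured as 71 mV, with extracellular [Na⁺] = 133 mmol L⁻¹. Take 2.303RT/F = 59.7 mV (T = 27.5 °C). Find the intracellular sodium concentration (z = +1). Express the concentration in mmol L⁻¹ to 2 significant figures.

8.6 mmol L⁻¹

Nernst: E = (59.7/1) · log₁₀([out]/[in]), so log₁₀([out]/[in]) = 71.0 × 1 / 59.7 = 1.1893.
[out]/[in] = 10^(1.1893) = 15.46.
[in] = 133 / 15.46 = 8.601 mmol L⁻¹.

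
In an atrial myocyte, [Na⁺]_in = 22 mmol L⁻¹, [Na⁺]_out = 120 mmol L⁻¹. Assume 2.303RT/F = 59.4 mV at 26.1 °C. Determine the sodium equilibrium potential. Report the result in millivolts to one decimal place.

43.8 mV

E = (59.4/z) · log₁₀([Na⁺]_out/[Na⁺]_in) with z = +1.
= (59.4/1) · log₁₀(120/22) = 59.40 · log₁₀(5.455)
= 59.40 · (0.7368) = 43.76 mV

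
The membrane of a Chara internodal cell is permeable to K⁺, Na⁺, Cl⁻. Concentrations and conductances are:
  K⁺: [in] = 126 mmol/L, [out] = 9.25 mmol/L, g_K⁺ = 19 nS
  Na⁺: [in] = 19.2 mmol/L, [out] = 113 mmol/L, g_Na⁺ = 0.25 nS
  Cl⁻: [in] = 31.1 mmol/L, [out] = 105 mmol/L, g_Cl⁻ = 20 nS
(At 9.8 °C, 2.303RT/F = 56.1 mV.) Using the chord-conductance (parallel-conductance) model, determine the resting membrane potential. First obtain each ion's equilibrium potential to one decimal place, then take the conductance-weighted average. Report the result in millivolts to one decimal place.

-45.6 mV

E_K⁺ = (56.1/1)·log₁₀(9.25/126) = -63.6 mV
E_Na⁺ = (56.1/1)·log₁₀(113/19.2) = 43.2 mV
E_Cl⁻ = (56.1/-1)·log₁₀(105/31.1) = -29.6 mV
Vm = (Σ gᵢEᵢ)/(Σ gᵢ) = (19·-63.6 + 0.25·43.2 + 20·-29.6) / (19 + 0.25 + 20)
= -1789.60 / 39.25 = -45.59 mV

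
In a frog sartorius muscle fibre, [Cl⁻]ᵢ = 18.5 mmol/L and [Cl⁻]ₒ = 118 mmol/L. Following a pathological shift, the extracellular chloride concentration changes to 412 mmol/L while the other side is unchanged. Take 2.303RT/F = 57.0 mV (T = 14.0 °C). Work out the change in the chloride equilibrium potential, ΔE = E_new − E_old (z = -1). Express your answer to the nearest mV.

-31 mV

E_old = (57.0/-1)·log₁₀(118/18.5) = -45.87 mV
E_new = (57.0/-1)·log₁₀(412/18.5) = -76.82 mV
ΔE = -76.82 − (-45.87) = -30.95 mV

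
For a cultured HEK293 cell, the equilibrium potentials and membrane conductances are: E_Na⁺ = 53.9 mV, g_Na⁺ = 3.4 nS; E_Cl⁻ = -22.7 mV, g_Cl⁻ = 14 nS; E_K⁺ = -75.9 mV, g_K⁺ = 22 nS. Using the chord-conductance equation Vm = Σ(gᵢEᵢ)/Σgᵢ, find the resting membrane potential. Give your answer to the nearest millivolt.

Σ gᵢEᵢ = 3.4·(53.9) + 14·(-22.7) + 22·(-75.9) = -1804.34
Σ gᵢ = 3.4 + 14 + 22 = 39.4
Vm = -1804.34 / 39.4 = -45.80 mV

-46 mV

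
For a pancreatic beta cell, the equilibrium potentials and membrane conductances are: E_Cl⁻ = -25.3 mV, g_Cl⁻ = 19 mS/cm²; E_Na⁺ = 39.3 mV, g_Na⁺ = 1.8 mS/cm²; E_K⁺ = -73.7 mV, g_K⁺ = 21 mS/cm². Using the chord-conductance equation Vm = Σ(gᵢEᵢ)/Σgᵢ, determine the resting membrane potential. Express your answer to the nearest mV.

Σ gᵢEᵢ = 19·(-25.3) + 1.8·(39.3) + 21·(-73.7) = -1957.66
Σ gᵢ = 19 + 1.8 + 21 = 41.8
Vm = -1957.66 / 41.8 = -46.83 mV

-47 mV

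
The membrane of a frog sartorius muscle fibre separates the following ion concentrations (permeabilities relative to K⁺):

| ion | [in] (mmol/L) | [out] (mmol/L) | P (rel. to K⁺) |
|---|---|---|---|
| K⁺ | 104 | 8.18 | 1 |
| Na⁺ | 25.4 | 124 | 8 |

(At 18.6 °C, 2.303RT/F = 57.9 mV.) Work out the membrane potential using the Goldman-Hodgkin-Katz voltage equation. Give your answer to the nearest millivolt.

Vm = 57.9 · log₁₀[(Σ P·[cation]ₒ + Σ P·[anion]ᵢ) / (Σ P·[cation]ᵢ + Σ P·[anion]ₒ)]
Numerator = 1×8.18 + 8×124 = 1000
Denominator = 1×104 + 8×25.4 = 307.2
Vm = 57.9 · log₁₀(3.2558) = 57.9 × (0.5127) = 29.68 mV

30 mV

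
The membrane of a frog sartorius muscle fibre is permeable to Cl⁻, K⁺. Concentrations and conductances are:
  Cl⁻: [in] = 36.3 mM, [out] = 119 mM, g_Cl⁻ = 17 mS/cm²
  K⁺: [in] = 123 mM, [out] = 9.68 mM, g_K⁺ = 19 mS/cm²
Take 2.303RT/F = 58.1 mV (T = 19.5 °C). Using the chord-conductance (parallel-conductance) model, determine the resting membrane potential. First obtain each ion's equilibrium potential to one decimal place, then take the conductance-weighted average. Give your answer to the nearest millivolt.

E_Cl⁻ = (58.1/-1)·log₁₀(119/36.3) = -30.0 mV
E_K⁺ = (58.1/1)·log₁₀(9.68/123) = -64.1 mV
Vm = (Σ gᵢEᵢ)/(Σ gᵢ) = (17·-30.0 + 19·-64.1) / (17 + 19)
= -1727.90 / 36 = -48.00 mV

-48 mV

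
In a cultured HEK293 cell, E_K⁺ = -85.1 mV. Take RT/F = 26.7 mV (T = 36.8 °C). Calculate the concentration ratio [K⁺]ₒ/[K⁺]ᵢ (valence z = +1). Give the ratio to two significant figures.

0.041

ln([out]/[in]) = E·z/(26.7) = -85.1 × 1 / 26.7 = -3.1873
[out]/[in] = e^(-3.1873) = 0.04128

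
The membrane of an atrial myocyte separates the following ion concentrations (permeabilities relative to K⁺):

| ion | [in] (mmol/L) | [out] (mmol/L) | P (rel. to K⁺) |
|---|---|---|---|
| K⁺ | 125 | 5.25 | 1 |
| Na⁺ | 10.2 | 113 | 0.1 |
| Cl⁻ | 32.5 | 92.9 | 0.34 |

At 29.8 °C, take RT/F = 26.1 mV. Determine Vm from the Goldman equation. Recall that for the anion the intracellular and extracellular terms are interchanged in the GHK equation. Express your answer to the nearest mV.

-45 mV

Vm = 26.1 · ln[(Σ P·[cation]ₒ + Σ P·[anion]ᵢ) / (Σ P·[cation]ᵢ + Σ P·[anion]ₒ)]
Numerator = 1×5.25 + 0.1×113 + 0.34×32.5 = 27.6
Denominator = 1×125 + 0.1×10.2 + 0.34×92.9 = 157.6
Vm = 26.1 · ln(0.17512) = 26.1 × (-1.7423) = -45.47 mV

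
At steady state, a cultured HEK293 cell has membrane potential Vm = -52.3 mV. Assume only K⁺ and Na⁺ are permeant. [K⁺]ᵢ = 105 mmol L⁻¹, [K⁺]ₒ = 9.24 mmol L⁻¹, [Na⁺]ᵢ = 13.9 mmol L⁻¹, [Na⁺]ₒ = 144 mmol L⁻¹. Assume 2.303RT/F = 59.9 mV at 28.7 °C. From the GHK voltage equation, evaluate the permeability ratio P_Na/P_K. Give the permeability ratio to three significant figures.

Let α = P_Na/P_K. GHK: Vm = 59.9·log₁₀[(Kₒ + α·Naₒ)/(Kᵢ + α·Naᵢ)].
10^(Vm/59.9) = 10^(-52.3/59.9) = 0.13393
So 0.13393·(Kᵢ + α·Naᵢ) = Kₒ + α·Naₒ → α = (0.13393·105.0 − 9.24) / (144.0 − 0.13393·13.9)
α = (14.06 − 9.24) / (144.0 − 1.862) = 4.823/142.1 = 0.03393

0.0339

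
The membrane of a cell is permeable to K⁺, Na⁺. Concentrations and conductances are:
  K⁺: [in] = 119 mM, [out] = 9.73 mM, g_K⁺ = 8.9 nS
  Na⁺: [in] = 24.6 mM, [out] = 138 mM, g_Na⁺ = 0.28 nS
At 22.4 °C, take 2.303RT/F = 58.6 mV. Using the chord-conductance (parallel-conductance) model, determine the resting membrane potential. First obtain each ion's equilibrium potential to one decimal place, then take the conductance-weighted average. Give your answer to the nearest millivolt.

-60 mV

E_K⁺ = (58.6/1)·log₁₀(9.73/119) = -63.7 mV
E_Na⁺ = (58.6/1)·log₁₀(138/24.6) = 43.9 mV
Vm = (Σ gᵢEᵢ)/(Σ gᵢ) = (8.9·-63.7 + 0.28·43.9) / (8.9 + 0.28)
= -554.64 / 9.18 = -60.42 mV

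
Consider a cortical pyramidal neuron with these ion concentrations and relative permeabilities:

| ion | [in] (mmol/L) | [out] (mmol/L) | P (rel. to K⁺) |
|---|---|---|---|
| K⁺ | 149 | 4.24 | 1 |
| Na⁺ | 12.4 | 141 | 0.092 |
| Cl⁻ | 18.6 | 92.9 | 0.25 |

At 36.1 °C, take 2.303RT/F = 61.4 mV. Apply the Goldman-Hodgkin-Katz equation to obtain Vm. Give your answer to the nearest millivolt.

Vm = 61.4 · log₁₀[(Σ P·[cation]ₒ + Σ P·[anion]ᵢ) / (Σ P·[cation]ᵢ + Σ P·[anion]ₒ)]
Numerator = 1×4.24 + 0.092×141 + 0.25×18.6 = 21.86
Denominator = 1×149 + 0.092×12.4 + 0.25×92.9 = 173.4
Vm = 61.4 · log₁₀(0.1261) = 61.4 × (-0.8993) = -55.22 mV

-55 mV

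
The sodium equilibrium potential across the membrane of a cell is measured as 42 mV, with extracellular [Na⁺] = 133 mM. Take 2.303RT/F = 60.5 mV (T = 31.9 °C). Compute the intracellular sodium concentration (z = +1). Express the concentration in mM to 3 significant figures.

26.9 mM

Nernst: E = (60.5/1) · log₁₀([out]/[in]), so log₁₀([out]/[in]) = 42.0 × 1 / 60.5 = 0.6942.
[out]/[in] = 10^(0.6942) = 4.946.
[in] = 133 / 4.946 = 26.89 mM.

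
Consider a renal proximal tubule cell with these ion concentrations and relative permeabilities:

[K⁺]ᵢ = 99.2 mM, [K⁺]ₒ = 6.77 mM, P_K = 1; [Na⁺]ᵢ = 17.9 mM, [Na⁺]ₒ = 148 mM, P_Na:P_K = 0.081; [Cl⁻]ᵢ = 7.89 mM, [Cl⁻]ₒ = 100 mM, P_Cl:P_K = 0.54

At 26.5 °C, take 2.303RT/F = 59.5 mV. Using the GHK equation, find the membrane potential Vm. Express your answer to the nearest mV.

Vm = 59.5 · log₁₀[(Σ P·[cation]ₒ + Σ P·[anion]ᵢ) / (Σ P·[cation]ᵢ + Σ P·[anion]ₒ)]
Numerator = 1×6.77 + 0.081×148 + 0.54×7.89 = 23.02
Denominator = 1×99.2 + 0.081×17.9 + 0.54×100 = 154.6
Vm = 59.5 · log₁₀(0.14884) = 59.5 × (-0.8273) = -49.22 mV

-49 mV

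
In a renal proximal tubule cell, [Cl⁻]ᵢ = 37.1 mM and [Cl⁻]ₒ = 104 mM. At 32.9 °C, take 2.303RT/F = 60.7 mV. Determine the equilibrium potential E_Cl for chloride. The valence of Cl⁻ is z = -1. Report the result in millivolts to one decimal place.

-27.2 mV

E = (60.7/z) · log₁₀([Cl⁻]_out/[Cl⁻]_in) with z = -1.
For an anion, dividing by z = -1 reverses the sign.
= (60.7/-1) · log₁₀(104/37.1) = -60.70 · log₁₀(2.803)
= -60.70 · (0.4477) = -27.17 mV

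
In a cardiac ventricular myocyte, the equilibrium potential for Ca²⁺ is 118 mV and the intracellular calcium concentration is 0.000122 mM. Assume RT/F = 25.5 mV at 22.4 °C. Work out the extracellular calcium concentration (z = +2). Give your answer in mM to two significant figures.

1.3 mM

Nernst: E = (25.5/2) · ln([out]/[in]), so ln([out]/[in]) = 118.0 × 2 / 25.5 = 9.2549.
[out]/[in] = e^(9.2549) = 1.046e+04.
[out] = 1.046e+04 × 0.000122 = 1.276 mM.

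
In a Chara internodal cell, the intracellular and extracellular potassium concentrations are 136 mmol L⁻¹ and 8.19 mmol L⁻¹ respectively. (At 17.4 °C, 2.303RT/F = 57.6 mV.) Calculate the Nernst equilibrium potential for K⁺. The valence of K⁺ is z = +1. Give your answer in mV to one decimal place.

E = (57.6/z) · log₁₀([K⁺]_out/[K⁺]_in) with z = +1.
= (57.6/1) · log₁₀(8.19/136) = 57.60 · log₁₀(0.06022)
= 57.60 · (-1.2203) = -70.29 mV

-70.3 mV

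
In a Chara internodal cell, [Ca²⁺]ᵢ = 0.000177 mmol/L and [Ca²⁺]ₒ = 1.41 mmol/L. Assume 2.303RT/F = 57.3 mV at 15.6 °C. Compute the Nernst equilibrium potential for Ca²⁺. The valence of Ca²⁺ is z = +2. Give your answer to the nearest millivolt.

112 mV

E = (57.3/z) · log₁₀([Ca²⁺]_out/[Ca²⁺]_in) with z = +2.
= (57.3/2) · log₁₀(1.41/0.000177) = 28.65 · log₁₀(7966)
= 28.65 · (3.9012) = 111.77 mV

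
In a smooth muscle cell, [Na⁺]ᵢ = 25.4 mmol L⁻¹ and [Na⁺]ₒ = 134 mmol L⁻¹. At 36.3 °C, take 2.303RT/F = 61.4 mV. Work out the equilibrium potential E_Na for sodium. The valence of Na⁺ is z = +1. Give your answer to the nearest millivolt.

E = (61.4/z) · log₁₀([Na⁺]_out/[Na⁺]_in) with z = +1.
= (61.4/1) · log₁₀(134/25.4) = 61.40 · log₁₀(5.276)
= 61.40 · (0.7223) = 44.35 mV

44 mV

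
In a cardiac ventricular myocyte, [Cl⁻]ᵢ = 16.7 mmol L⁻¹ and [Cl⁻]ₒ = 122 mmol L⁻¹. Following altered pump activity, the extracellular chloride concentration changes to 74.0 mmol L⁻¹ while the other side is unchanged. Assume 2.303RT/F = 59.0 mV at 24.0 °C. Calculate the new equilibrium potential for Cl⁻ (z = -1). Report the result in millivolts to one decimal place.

After the shift: [Cl⁻]_out = 74.0, [Cl⁻]_in = 16.7 mmol L⁻¹.
E_new = (59.0/-1)·log₁₀(74.0/16.7) = -59.00 · (0.6465) = -38.14 mV

-38.1 mV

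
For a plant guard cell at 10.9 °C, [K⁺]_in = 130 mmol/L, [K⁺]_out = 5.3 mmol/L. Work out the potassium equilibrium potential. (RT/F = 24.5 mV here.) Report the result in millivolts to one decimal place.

E = (24.5/z) · ln([K⁺]_out/[K⁺]_in) with z = +1.
= (24.5/1) · ln(5.3/130) = 24.50 · ln(0.04077)
= 24.50 · (-3.1998) = -78.40 mV

-78.4 mV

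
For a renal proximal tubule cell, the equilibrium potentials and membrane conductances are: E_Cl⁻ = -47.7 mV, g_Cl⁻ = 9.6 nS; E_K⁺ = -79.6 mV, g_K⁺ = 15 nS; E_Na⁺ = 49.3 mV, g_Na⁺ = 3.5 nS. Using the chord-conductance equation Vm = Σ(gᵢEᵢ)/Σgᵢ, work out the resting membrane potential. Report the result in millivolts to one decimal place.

Σ gᵢEᵢ = 9.6·(-47.7) + 15·(-79.6) + 3.5·(49.3) = -1479.37
Σ gᵢ = 9.6 + 15 + 3.5 = 28.1
Vm = -1479.37 / 28.1 = -52.65 mV

-52.6 mV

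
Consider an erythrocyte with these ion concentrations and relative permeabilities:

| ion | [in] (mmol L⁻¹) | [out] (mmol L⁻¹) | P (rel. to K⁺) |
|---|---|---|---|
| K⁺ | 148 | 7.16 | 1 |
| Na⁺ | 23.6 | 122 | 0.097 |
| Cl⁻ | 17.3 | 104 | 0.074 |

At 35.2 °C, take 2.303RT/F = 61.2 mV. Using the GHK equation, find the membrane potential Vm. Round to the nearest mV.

-55 mV

Vm = 61.2 · log₁₀[(Σ P·[cation]ₒ + Σ P·[anion]ᵢ) / (Σ P·[cation]ᵢ + Σ P·[anion]ₒ)]
Numerator = 1×7.16 + 0.097×122 + 0.074×17.3 = 20.27
Denominator = 1×148 + 0.097×23.6 + 0.074×104 = 158
Vm = 61.2 · log₁₀(0.12833) = 61.2 × (-0.8917) = -54.57 mV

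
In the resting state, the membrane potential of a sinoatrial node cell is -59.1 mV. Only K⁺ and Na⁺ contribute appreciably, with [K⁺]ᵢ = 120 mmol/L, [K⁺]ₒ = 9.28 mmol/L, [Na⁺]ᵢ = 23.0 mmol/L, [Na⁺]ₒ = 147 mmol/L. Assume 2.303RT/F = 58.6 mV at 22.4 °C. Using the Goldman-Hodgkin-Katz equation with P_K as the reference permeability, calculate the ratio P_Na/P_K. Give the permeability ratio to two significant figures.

Let α = P_Na/P_K. GHK: Vm = 58.6·log₁₀[(Kₒ + α·Naₒ)/(Kᵢ + α·Naᵢ)].
10^(Vm/58.6) = 10^(-59.1/58.6) = 0.098055
So 0.098055·(Kᵢ + α·Naᵢ) = Kₒ + α·Naₒ → α = (0.098055·120.0 − 9.28) / (147.0 − 0.098055·23.0)
α = (11.77 − 9.28) / (147.0 − 2.255) = 2.487/144.7 = 0.01718

0.017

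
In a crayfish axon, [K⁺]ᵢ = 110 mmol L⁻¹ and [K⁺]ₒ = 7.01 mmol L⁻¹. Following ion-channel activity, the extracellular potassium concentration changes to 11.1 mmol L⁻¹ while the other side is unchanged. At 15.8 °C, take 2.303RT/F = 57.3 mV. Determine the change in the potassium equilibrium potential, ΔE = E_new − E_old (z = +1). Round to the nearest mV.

11 mV

E_old = (57.3/1)·log₁₀(7.01/110) = -68.51 mV
E_new = (57.3/1)·log₁₀(11.1/110) = -57.07 mV
ΔE = -57.07 − (-68.51) = 11.44 mV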